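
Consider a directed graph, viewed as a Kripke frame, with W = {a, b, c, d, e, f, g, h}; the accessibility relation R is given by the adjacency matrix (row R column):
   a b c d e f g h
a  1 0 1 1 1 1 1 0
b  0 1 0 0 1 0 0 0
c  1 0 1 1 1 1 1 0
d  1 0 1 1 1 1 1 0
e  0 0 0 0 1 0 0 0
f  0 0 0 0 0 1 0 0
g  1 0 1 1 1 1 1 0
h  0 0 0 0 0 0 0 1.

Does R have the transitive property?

Yes

Transitive: yes — every two-step R-path is closed by a direct edge.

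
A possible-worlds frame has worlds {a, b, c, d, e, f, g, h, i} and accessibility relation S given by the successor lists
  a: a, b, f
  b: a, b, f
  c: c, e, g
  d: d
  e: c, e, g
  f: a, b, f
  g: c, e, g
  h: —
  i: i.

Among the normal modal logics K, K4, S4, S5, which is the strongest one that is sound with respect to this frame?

K4

Transitive (axiom 4): yes — every two-step S-path is closed by a direct edge.
Reflexive (axiom T): no — h is not related to itself.
Euclidean (axiom 5): yes — any two successors of a common world are S-related.
So F validates K, K4; S4 would additionally require S to be reflexive. The strongest is K4.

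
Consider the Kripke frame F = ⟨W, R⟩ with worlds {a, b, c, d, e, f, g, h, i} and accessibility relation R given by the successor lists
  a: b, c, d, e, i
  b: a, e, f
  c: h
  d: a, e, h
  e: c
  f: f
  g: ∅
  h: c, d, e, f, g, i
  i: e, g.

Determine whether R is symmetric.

Symmetric: no — a R c but not c R a.

No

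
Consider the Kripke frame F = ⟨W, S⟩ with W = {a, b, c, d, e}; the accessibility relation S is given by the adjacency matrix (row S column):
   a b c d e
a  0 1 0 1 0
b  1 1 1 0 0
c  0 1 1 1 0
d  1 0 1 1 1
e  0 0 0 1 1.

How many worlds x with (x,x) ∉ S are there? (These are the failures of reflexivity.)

1

Enumerating: a.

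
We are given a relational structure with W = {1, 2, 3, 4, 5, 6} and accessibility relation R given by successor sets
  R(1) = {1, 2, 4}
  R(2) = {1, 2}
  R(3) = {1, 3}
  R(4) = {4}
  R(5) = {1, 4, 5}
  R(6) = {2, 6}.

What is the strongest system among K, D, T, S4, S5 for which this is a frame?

T

Serial (axiom D): yes — every world has a successor (e.g. 1 R 1).
Reflexive (axiom T): yes — every world is R-related to itself.
Transitive (axiom 4): no — 2 R 1 and 1 R 4, but not 2 R 4.
Euclidean (axiom 5): no — 1 R 2 and 1 R 4, but not 2 R 4.
So F validates K, D, T; S4 would additionally require R to be transitive. The strongest is T.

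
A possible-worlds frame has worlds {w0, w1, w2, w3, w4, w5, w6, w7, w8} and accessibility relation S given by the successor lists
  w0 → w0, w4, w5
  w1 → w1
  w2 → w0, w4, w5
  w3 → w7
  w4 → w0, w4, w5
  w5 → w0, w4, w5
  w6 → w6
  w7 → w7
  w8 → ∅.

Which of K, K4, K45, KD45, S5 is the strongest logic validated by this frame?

Transitive (axiom 4): yes — every two-step S-path is closed by a direct edge.
Euclidean (axiom 5): yes — any two successors of a common world are S-related.
Serial (axiom D): no — w8 has no S-successor.
Reflexive (axiom T): no — w2 is not related to itself.
So F validates K, K4, K45; KD45 would additionally require S to be serial. The strongest is K45.

K45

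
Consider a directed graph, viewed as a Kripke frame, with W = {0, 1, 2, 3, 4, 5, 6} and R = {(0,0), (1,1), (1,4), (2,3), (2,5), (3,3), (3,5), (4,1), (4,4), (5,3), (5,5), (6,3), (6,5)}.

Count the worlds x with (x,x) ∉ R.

Enumerating: 2, 6.

2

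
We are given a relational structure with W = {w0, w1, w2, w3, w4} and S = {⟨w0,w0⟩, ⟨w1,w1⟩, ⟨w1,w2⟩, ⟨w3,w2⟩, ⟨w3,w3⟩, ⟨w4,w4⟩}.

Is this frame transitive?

Transitive: yes — every two-step S-path is closed by a direct edge.

Yes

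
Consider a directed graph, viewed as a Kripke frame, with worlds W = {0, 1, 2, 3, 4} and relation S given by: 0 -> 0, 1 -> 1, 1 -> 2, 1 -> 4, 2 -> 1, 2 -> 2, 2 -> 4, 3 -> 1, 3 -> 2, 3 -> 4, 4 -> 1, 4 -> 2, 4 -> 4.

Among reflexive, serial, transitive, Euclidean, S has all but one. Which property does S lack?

reflexive

Reflexive: no — 3 is not related to itself.
Serial: yes — every world has a successor (e.g. 0 S 0).
Transitive: yes — every two-step S-path is closed by a direct edge.
Euclidean: yes — any two successors of a common world are S-related.
Only reflexive fails.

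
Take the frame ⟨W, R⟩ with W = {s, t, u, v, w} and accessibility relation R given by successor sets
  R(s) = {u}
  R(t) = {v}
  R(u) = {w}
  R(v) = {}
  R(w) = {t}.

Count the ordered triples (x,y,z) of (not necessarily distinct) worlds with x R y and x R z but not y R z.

Enumerating: (s,u,u), (t,v,v), (u,w,w), (w,t,t).

4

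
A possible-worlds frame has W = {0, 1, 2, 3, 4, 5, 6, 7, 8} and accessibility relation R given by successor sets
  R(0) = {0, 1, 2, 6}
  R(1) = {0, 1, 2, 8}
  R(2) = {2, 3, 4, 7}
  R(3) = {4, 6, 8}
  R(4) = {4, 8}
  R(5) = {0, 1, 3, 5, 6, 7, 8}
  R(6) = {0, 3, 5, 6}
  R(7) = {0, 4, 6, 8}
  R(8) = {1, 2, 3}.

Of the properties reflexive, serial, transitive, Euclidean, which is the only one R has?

Reflexive: no — 3 is not related to itself.
Serial: yes — every world has a successor (e.g. 0 R 0).
Transitive: no — 0 R 1 and 1 R 8, but not 0 R 8.
Euclidean: no — 0 R 1 and 0 R 6, but not 1 R 6.
Only serial holds.

serial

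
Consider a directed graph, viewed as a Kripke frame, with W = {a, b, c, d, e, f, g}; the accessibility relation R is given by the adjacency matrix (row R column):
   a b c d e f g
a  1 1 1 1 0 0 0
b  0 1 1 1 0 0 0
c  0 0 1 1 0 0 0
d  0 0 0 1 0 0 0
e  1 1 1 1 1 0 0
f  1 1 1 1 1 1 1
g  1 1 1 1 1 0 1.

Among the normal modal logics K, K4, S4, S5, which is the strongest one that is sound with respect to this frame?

S4

Transitive (axiom 4): yes — every two-step R-path is closed by a direct edge.
Reflexive (axiom T): yes — every world is R-related to itself.
Euclidean (axiom 5): no — a R c and a R b, but not c R b.
So F validates K, K4, S4; S5 would additionally require R to be Euclidean. The strongest is S4.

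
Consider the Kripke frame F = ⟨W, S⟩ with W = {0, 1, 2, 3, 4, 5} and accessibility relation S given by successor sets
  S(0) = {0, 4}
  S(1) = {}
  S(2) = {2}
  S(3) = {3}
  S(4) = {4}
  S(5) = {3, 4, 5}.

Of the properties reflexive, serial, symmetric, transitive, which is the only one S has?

transitive

Reflexive: no — 1 is not related to itself.
Serial: no — 1 has no S-successor.
Symmetric: no — 0 S 4 but not 4 S 0.
Transitive: yes — every two-step S-path is closed by a direct edge.
Only transitive holds.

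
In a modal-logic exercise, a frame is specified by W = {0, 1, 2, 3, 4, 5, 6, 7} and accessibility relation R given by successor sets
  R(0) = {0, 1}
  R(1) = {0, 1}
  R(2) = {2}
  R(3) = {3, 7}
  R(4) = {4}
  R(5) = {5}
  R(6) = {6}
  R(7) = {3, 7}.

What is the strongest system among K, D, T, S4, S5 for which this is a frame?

S5

Serial (axiom D): yes — every world has a successor (e.g. 0 R 0).
Reflexive (axiom T): yes — every world is R-related to itself.
Transitive (axiom 4): yes — every two-step R-path is closed by a direct edge.
Euclidean (axiom 5): yes — any two successors of a common world are R-related.
So F validates K, D, T, S4, S5. The strongest is S5.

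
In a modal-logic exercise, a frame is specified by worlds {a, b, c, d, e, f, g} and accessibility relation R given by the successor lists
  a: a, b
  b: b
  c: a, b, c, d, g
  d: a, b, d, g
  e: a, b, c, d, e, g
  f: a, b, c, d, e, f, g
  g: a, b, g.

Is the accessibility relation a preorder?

Reflexive: yes — every world is R-related to itself.
Transitive: yes — every two-step R-path is closed by a direct edge.
So R is a preorder.

Yes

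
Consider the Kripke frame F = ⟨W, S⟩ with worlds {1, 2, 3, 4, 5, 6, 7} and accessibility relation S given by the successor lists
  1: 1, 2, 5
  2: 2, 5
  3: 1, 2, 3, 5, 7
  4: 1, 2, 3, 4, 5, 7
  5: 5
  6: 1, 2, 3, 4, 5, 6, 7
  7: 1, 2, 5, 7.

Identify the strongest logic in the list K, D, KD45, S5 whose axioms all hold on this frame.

D

Serial (axiom D): yes — every world has a successor (e.g. 1 S 1).
Euclidean (axiom 5): no — 1 S 5 and 1 S 2, but not 5 S 2.
Transitive (axiom 4): yes — every two-step S-path is closed by a direct edge.
Reflexive (axiom T): yes — every world is S-related to itself.
So F validates K, D; KD45 would additionally require S to be Euclidean. The strongest is D.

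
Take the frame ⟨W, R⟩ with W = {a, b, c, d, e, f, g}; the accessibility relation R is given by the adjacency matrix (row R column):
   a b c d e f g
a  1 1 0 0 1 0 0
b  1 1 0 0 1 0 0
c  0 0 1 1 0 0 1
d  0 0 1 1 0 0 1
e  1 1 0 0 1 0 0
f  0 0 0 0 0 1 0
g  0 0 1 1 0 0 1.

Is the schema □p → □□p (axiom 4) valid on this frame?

Axiom 4 corresponds to the accessibility relation being transitive.
Transitive: yes — every two-step R-path is closed by a direct edge.

Yes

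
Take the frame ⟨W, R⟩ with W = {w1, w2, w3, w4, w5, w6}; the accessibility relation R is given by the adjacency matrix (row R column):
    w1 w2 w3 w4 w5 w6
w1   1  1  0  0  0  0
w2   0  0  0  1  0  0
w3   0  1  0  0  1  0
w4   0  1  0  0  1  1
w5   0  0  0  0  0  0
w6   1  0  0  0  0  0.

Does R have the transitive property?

Transitive: no — w1 R w2 and w2 R w4, but not w1 R w4.

No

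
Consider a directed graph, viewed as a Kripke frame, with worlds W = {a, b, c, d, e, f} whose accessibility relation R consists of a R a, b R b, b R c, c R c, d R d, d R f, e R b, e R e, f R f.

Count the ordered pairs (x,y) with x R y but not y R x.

3

Enumerating: (b,c), (d,f), (e,b).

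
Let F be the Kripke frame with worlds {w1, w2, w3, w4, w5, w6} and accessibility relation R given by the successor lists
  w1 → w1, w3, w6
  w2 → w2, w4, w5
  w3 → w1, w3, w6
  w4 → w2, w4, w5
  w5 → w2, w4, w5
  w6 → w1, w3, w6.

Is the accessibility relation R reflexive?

Reflexive: yes — every world is R-related to itself.

Yes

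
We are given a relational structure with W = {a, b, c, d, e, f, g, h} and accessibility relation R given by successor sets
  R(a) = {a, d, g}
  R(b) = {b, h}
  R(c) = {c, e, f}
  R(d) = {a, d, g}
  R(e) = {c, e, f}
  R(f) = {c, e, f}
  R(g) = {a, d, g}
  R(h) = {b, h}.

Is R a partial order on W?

No

Reflexive: yes — every world is R-related to itself.
Transitive: yes — every two-step R-path is closed by a direct edge.
Antisymmetric: no — a R d and d R a with a ≠ d.
So R is not a partial order.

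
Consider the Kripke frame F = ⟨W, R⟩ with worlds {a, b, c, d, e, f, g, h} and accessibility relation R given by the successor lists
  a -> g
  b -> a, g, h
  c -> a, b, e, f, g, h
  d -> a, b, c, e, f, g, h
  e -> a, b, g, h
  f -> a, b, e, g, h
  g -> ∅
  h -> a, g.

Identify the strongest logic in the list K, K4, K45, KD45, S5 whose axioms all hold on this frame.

Transitive (axiom 4): yes — every two-step R-path is closed by a direct edge.
Euclidean (axiom 5): no — b R a and b R h, but not a R h.
Serial (axiom D): no — g has no R-successor.
Reflexive (axiom T): no — a is not related to itself.
So F validates K, K4; K45 would additionally require R to be Euclidean. The strongest is K4.

K4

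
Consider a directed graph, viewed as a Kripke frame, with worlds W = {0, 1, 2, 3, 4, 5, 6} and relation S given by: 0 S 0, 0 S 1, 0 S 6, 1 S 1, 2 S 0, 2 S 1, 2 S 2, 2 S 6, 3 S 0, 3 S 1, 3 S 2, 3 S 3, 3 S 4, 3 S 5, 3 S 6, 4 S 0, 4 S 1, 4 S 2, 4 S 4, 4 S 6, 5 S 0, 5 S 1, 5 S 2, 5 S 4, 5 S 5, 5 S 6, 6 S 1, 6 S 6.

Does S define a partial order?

Reflexive: yes — every world is S-related to itself.
Transitive: yes — every two-step S-path is closed by a direct edge.
Antisymmetric: yes — no distinct pair is related both ways.
So S is a partial order.

Yes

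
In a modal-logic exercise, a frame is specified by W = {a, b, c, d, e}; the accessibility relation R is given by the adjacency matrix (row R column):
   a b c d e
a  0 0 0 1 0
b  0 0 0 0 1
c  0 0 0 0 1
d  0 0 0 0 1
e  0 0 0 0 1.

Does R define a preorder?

No

Reflexive: no — a is not related to itself.
Transitive: no — a R d and d R e, but not a R e.
So R is not a preorder.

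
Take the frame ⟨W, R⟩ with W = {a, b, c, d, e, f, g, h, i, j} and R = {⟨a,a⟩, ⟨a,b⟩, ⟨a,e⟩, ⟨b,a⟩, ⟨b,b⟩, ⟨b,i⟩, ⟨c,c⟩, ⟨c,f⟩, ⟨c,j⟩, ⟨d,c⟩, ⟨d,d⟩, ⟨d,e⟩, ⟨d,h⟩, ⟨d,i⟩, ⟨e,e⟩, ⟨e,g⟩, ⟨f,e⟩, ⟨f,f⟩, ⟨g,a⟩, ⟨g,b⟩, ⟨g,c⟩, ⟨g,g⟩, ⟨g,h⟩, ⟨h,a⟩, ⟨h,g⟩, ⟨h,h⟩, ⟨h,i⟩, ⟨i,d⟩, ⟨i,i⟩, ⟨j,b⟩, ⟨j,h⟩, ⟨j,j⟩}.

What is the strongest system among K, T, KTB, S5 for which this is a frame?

Reflexive (axiom T): yes — every world is R-related to itself.
Symmetric (axiom B): no — a R e but not e R a.
Euclidean (axiom 5): no — a R b and a R e, but not b R e.
So F validates K, T; KTB would additionally require R to be symmetric. The strongest is T.

T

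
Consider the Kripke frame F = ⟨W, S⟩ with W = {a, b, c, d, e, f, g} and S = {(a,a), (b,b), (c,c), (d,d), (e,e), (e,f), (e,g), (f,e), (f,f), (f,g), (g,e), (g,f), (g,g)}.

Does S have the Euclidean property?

Yes

Euclidean: yes — any two successors of a common world are S-related.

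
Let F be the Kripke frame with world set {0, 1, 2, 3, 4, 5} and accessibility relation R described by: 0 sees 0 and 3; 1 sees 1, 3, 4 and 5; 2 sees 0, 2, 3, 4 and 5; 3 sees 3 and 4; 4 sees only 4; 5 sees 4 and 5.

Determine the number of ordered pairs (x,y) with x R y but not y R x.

10

Enumerating: (0,3), (1,3), (1,4), (1,5), (2,0), (2,3), (2,4), (2,5), (3,4), (5,4).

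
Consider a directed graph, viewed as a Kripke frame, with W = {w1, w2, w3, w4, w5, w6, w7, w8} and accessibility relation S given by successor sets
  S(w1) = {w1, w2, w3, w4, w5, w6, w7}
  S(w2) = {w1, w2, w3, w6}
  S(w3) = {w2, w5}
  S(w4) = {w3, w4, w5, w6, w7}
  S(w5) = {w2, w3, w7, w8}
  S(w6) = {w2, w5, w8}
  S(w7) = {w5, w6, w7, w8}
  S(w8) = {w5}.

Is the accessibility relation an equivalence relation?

No

Reflexive: no — w3 is not related to itself.
Symmetric: no — w1 S w3 but not w3 S w1.
Transitive: no — w1 S w5 and w5 S w8, but not w1 S w8.
So S is not an equivalence relation.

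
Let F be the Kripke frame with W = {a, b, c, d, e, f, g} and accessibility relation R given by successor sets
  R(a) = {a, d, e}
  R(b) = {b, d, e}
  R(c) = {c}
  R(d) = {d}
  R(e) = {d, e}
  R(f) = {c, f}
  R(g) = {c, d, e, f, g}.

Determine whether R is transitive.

Transitive: yes — every two-step R-path is closed by a direct edge.

Yes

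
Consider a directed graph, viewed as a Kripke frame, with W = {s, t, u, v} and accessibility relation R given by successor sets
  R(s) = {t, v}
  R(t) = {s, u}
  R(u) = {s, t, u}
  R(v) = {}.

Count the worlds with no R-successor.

Enumerating: v.

1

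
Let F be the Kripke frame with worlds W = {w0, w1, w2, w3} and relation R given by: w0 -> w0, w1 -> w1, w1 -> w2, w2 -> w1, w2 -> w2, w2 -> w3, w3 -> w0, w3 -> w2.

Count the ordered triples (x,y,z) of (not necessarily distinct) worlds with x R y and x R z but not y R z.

Enumerating: (w2,w1,w3), (w2,w3,w1), (w2,w3,w3), (w3,w0,w2), (w3,w2,w0).

5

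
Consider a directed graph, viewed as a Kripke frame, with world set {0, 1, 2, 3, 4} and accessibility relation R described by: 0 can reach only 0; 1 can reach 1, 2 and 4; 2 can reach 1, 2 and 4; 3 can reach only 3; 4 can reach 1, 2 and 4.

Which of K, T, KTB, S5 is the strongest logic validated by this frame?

S5

Reflexive (axiom T): yes — every world is R-related to itself.
Symmetric (axiom B): yes — every pair in R has its reverse in R.
Euclidean (axiom 5): yes — any two successors of a common world are R-related.
So F validates K, T, KTB, S5. The strongest is S5.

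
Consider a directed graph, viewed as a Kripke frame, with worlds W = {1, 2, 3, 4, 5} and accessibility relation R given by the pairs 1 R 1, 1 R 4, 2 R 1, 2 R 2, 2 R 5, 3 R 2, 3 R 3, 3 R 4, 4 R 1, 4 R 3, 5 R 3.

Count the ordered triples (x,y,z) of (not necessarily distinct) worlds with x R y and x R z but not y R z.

12

Enumerating: (1,4,4), (2,1,2), (2,1,5), (2,5,1), (2,5,2), (2,5,5), (3,2,3), (3,2,4), (3,4,2), (3,4,4), (4,1,3), (4,3,1).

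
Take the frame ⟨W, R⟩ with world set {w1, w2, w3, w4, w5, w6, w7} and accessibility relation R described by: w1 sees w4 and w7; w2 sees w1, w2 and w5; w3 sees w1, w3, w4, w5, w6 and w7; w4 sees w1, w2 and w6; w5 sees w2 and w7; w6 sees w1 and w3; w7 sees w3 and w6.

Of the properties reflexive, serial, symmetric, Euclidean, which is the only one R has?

Reflexive: no — w1 is not related to itself.
Serial: yes — every world has a successor (e.g. w1 R w4).
Symmetric: no — w1 R w7 but not w7 R w1.
Euclidean: no — w1 R w4 and w1 R w7, but not w4 R w7.
Only serial holds.

serial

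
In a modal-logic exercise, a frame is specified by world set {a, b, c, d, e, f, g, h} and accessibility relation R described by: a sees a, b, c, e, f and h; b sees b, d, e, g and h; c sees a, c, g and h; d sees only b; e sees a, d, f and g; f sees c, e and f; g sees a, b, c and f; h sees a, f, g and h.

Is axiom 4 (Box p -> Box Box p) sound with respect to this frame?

No

Axiom 4 corresponds to the accessibility relation being transitive.
Transitive: no — a R b and b R d, but not a R d.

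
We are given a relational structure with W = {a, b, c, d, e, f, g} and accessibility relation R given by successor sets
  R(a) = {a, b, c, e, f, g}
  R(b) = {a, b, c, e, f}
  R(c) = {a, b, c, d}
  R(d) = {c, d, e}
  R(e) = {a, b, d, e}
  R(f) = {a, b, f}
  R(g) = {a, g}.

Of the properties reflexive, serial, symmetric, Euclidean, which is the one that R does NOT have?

Euclidean

Reflexive: yes — every world is R-related to itself.
Serial: yes — every world has a successor (e.g. a R a).
Symmetric: yes — every pair in R has its reverse in R.
Euclidean: no — a R b and a R g, but not b R g.
Only Euclidean fails.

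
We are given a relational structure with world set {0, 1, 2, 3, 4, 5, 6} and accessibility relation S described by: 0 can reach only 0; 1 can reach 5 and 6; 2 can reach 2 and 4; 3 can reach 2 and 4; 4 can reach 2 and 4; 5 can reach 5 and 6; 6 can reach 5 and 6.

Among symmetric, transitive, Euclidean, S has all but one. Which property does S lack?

symmetric

Symmetric: no — 1 S 5 but not 5 S 1.
Transitive: yes — every two-step S-path is closed by a direct edge.
Euclidean: yes — any two successors of a common world are S-related.
Only symmetric fails.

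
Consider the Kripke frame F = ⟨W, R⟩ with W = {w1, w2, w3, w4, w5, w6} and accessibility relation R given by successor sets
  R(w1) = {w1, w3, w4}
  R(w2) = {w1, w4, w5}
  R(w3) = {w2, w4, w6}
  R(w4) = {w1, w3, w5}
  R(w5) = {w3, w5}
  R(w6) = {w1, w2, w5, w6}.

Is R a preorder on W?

No

Reflexive: no — w2 is not related to itself.
Transitive: no — w1 R w3 and w3 R w2, but not w1 R w2.
So R is not a preorder.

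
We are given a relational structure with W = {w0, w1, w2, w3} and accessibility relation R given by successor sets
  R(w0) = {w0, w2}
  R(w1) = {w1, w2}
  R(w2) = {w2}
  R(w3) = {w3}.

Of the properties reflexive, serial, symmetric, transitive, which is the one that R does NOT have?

Reflexive: yes — every world is R-related to itself.
Serial: yes — every world has a successor (e.g. w0 R w0).
Symmetric: no — w0 R w2 but not w2 R w0.
Transitive: yes — every two-step R-path is closed by a direct edge.
Only symmetric fails.

symmetric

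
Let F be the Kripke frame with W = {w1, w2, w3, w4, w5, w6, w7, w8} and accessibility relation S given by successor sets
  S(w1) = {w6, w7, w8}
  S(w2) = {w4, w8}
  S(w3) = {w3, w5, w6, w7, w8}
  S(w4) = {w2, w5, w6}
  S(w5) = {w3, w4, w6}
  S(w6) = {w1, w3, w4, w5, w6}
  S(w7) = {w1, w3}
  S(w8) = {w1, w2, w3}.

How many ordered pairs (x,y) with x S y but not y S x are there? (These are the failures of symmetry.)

S is symmetric; there are no such tuples.

0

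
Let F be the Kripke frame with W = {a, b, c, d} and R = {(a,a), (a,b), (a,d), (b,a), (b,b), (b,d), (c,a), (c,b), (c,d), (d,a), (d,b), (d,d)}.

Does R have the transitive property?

Transitive: yes — every two-step R-path is closed by a direct edge.

Yes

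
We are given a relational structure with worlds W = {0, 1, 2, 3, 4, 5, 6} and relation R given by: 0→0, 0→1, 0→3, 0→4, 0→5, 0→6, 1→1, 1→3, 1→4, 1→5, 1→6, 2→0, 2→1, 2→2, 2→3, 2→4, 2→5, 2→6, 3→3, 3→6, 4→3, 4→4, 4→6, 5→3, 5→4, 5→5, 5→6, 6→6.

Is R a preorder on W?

Yes

Reflexive: yes — every world is R-related to itself.
Transitive: yes — every two-step R-path is closed by a direct edge.
So R is a preorder.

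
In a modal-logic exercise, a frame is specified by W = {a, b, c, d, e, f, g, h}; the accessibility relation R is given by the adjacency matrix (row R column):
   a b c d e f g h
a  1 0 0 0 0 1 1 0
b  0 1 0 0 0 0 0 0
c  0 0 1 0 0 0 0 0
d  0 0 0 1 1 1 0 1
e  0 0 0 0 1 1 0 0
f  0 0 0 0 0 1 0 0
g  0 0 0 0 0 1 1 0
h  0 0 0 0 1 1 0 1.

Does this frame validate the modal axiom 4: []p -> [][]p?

The schema 4 characterises exactly the transitive frames.
Transitive: yes — every two-step R-path is closed by a direct edge.

Yes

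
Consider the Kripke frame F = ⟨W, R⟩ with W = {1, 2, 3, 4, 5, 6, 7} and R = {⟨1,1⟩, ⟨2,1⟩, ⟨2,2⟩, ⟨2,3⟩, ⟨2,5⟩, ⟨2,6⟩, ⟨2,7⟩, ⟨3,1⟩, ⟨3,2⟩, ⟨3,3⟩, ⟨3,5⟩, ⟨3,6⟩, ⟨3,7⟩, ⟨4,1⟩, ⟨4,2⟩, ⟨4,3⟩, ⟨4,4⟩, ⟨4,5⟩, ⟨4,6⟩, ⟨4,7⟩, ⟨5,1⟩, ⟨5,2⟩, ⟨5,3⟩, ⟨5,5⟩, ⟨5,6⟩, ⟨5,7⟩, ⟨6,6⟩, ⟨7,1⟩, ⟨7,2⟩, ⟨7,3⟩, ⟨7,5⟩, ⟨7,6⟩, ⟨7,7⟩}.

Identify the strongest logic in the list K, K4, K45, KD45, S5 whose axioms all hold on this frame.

K4

Transitive (axiom 4): yes — every two-step R-path is closed by a direct edge.
Euclidean (axiom 5): no — 2 R 1 and 2 R 3, but not 1 R 3.
Serial (axiom D): yes — every world has a successor (e.g. 1 R 1).
Reflexive (axiom T): yes — every world is R-related to itself.
So F validates K, K4; K45 would additionally require R to be Euclidean. The strongest is K4.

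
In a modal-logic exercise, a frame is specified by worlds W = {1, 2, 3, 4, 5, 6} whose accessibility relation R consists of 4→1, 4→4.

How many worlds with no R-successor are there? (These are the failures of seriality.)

5

Enumerating: 1, 2, 3, 5, 6.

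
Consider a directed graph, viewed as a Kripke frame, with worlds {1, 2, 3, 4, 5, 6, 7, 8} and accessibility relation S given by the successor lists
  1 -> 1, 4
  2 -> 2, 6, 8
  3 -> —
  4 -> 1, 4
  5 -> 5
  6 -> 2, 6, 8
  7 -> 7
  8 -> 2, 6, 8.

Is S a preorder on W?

No

Reflexive: no — 3 is not related to itself.
Transitive: yes — every two-step S-path is closed by a direct edge.
So S is not a preorder.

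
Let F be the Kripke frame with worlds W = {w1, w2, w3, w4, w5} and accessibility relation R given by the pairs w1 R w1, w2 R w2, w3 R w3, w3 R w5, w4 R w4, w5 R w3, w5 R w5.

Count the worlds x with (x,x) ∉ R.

0

R is reflexive; there are no such worlds.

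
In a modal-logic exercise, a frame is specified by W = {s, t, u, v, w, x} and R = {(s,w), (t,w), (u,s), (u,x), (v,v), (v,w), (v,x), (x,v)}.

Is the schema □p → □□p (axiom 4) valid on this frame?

No

By correspondence theory, 4 is valid on a frame iff R is transitive.
Transitive: no — u R s and s R w, but not u R w.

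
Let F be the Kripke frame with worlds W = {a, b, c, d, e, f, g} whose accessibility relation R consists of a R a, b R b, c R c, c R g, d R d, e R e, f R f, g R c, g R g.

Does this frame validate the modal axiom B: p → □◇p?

Axiom B corresponds to the accessibility relation being symmetric.
Symmetric: yes — every pair in R has its reverse in R.

Yes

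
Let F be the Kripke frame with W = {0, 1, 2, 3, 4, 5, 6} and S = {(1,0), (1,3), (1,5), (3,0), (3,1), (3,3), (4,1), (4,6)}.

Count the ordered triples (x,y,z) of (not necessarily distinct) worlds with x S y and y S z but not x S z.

5

Enumerating: (1,3,1), (3,1,5), (4,1,0), (4,1,3), (4,1,5).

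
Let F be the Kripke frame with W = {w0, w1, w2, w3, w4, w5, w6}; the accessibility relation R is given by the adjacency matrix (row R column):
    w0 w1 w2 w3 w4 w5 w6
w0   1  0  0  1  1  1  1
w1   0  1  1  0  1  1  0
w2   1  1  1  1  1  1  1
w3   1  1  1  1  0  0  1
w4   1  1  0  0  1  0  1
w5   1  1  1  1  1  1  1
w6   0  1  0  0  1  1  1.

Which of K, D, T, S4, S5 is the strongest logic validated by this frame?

T

Serial (axiom D): yes — every world has a successor (e.g. w0 R w0).
Reflexive (axiom T): yes — every world is R-related to itself.
Transitive (axiom 4): no — w0 R w3 and w3 R w1, but not w0 R w1.
Euclidean (axiom 5): no — w0 R w3 and w0 R w4, but not w3 R w4.
So F validates K, D, T; S4 would additionally require R to be transitive. The strongest is T.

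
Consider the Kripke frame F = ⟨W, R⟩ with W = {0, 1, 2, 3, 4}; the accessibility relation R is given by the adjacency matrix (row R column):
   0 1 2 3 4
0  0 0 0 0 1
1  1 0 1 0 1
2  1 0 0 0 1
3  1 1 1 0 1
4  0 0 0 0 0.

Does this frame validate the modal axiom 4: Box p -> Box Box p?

Yes

The schema 4 characterises exactly the transitive frames.
Transitive: yes — every two-step R-path is closed by a direct edge.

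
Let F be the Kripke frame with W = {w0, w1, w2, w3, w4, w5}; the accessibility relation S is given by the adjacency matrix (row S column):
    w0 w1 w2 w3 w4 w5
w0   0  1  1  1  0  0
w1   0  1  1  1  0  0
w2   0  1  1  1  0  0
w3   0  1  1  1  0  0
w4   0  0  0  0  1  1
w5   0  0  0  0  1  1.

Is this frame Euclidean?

Euclidean: yes — any two successors of a common world are S-related.

Yes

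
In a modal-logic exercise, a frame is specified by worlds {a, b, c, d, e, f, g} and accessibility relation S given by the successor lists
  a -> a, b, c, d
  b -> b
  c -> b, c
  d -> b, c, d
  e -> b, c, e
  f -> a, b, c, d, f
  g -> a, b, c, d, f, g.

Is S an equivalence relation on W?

Reflexive: yes — every world is S-related to itself.
Symmetric: no — a S b but not b S a.
Transitive: yes — every two-step S-path is closed by a direct edge.
So S is not an equivalence relation.

No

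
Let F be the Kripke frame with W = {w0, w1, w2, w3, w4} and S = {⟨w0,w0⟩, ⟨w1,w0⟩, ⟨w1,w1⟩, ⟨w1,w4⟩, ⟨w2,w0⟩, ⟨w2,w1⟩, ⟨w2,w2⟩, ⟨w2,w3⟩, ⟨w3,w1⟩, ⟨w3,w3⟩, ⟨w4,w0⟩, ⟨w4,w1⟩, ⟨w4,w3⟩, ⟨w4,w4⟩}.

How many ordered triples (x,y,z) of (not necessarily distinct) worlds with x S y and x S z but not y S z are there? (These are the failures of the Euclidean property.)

16

Enumerating: (w1,w0,w1), (w1,w0,w4), (w2,w0,w1), (w2,w0,w2), (w2,w0,w3), (w2,w1,w2), (w2,w1,w3), (w2,w3,w0), (w2,w3,w2), (w3,w1,w3), (w4,w0,w1), (w4,w0,w3), (w4,w0,w4), (w4,w1,w3), (w4,w3,w0), (w4,w3,w4).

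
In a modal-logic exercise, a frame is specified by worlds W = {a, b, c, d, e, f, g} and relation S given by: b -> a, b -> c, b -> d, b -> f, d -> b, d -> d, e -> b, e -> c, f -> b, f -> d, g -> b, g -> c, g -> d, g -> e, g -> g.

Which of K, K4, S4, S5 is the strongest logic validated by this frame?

K

Transitive (axiom 4): no — d S b and b S a, but not d S a.
Reflexive (axiom T): no — a is not related to itself.
Euclidean (axiom 5): no — b S a and b S c, but not a S c.
So F validates K; K4 would additionally require S to be transitive. The strongest is K.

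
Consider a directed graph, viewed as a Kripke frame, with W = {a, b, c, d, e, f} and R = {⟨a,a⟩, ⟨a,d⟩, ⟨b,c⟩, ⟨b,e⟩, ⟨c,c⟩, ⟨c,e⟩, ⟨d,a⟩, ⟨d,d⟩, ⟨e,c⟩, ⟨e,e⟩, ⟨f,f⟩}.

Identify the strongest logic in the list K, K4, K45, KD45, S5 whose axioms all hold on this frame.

Transitive (axiom 4): yes — every two-step R-path is closed by a direct edge.
Euclidean (axiom 5): yes — any two successors of a common world are R-related.
Serial (axiom D): yes — every world has a successor (e.g. a R a).
Reflexive (axiom T): no — b is not related to itself.
So F validates K, K4, K45, KD45; S5 would additionally require R to be reflexive. The strongest is KD45.

KD45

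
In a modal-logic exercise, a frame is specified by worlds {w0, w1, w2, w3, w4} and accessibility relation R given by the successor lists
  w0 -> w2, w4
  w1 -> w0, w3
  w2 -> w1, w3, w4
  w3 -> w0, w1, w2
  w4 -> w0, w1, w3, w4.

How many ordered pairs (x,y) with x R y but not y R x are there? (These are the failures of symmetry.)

7

Enumerating: (w0,w2), (w1,w0), (w2,w1), (w2,w4), (w3,w0), (w4,w1), (w4,w3).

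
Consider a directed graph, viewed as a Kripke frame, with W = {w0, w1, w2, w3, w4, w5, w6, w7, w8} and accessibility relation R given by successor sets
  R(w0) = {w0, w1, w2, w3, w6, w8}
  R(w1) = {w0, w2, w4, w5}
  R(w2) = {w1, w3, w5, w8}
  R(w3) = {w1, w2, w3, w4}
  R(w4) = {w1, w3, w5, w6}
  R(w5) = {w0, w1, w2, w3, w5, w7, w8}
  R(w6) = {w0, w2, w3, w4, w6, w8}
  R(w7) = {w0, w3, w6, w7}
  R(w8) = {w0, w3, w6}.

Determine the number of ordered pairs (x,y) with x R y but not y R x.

15

Enumerating: (w0,w2), (w0,w3), (w2,w8), (w3,w1), (w4,w5), (w5,w0), (w5,w3), (w5,w7), (w5,w8), (w6,w2), (w6,w3), (w7,w0), (w7,w3), (w7,w6), (w8,w3).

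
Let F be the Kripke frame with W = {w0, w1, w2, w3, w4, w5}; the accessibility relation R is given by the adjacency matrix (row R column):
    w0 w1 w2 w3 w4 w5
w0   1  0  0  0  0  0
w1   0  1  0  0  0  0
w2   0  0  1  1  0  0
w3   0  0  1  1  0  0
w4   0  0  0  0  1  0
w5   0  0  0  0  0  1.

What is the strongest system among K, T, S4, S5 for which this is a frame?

Reflexive (axiom T): yes — every world is R-related to itself.
Transitive (axiom 4): yes — every two-step R-path is closed by a direct edge.
Euclidean (axiom 5): yes — any two successors of a common world are R-related.
So F validates K, T, S4, S5. The strongest is S5.

S5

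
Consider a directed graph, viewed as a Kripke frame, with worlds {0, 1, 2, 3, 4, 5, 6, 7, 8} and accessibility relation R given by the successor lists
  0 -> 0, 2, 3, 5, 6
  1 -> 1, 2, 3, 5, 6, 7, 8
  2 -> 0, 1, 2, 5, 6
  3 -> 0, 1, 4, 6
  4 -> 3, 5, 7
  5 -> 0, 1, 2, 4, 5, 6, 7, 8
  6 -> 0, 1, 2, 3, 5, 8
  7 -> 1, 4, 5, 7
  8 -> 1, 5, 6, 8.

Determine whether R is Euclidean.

Euclidean: no — 0 R 2 and 0 R 3, but not 2 R 3.

No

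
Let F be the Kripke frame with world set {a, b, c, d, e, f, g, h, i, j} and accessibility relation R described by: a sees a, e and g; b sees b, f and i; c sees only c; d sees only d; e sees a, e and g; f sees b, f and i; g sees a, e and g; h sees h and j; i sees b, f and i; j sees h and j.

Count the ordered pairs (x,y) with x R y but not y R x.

0

R is symmetric; there are no such tuples.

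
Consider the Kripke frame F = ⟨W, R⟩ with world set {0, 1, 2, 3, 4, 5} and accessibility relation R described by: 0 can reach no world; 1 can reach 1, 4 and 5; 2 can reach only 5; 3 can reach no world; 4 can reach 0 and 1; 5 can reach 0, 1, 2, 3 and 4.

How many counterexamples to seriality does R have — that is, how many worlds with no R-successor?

Enumerating: 0, 3.

2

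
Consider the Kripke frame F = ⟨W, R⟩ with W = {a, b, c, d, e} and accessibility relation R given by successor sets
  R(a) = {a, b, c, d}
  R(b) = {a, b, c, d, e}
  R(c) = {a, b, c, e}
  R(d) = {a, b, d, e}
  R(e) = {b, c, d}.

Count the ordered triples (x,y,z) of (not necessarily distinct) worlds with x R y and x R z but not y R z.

15

Enumerating: (a,c,d), (a,d,c), (b,a,e), (b,c,d), (b,d,c), (b,e,a), (b,e,e), (c,a,e), (c,e,a), (c,e,e), (d,a,e), (d,e,a), (d,e,e), (e,c,d), (e,d,c).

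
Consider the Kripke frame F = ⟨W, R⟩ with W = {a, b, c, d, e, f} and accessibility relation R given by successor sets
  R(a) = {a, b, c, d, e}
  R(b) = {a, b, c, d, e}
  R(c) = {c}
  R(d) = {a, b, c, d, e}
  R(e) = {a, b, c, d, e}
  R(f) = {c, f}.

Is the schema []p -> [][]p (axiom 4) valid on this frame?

Axiom 4 corresponds to the accessibility relation being transitive.
Transitive: yes — every two-step R-path is closed by a direct edge.

Yes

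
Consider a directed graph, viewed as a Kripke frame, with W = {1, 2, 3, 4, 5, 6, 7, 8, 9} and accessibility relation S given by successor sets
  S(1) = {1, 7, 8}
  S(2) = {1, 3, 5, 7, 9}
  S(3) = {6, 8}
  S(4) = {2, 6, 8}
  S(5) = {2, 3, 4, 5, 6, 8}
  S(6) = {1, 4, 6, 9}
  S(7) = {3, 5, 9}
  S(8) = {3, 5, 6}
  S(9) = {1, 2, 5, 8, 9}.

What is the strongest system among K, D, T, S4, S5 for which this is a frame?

D

Serial (axiom D): yes — every world has a successor (e.g. 1 S 1).
Reflexive (axiom T): no — 2 is not related to itself.
Transitive (axiom 4): no — 1 S 7 and 7 S 3, but not 1 S 3.
Euclidean (axiom 5): no — 1 S 7 and 1 S 8, but not 7 S 8.
So F validates K, D; T would additionally require S to be reflexive. The strongest is D.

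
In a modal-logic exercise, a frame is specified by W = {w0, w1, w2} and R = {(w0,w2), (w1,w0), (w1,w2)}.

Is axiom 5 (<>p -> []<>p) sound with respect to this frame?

The schema 5 characterises exactly the Euclidean frames.
Euclidean: no — w1 R w2 and w1 R w0, but not w2 R w0.

No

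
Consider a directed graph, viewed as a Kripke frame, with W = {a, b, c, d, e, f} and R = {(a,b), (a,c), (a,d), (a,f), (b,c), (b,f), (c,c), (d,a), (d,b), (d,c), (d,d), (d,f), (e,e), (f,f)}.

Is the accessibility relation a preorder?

No

Reflexive: no — a is not related to itself.
Transitive: no — a R d and d R a, but not a R a.
So R is not a preorder.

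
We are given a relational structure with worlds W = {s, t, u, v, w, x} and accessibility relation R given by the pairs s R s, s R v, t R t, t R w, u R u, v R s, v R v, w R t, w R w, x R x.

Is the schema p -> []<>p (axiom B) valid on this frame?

Yes

The schema B characterises exactly the symmetric frames.
Symmetric: yes — every pair in R has its reverse in R.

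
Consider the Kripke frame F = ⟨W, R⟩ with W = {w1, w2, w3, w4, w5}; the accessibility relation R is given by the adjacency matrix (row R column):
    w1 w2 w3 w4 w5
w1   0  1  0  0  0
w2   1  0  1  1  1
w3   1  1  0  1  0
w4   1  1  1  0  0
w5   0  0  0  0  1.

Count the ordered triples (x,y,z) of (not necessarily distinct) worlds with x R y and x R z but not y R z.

Enumerating: (w1,w2,w2), (w2,w1,w1), (w2,w1,w3), (w2,w1,w4), (w2,w1,w5), (w2,w3,w3), (w2,w3,w5), (w2,w4,w4), (w2,w4,w5), (w2,w5,w1), (w2,w5,w3), (w2,w5,w4), … and 8 more.
Total: 20.

20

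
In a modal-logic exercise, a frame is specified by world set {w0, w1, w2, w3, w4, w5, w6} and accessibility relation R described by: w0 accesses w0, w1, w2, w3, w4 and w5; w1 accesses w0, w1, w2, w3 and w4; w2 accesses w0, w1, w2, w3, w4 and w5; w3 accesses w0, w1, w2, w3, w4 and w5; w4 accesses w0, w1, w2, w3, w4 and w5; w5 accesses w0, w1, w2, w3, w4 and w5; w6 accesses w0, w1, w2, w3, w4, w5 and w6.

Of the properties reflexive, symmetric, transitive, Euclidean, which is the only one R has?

reflexive

Reflexive: yes — every world is R-related to itself.
Symmetric: no — w5 R w1 but not w1 R w5.
Transitive: no — w1 R w0 and w0 R w5, but not w1 R w5.
Euclidean: no — w0 R w1 and w0 R w5, but not w1 R w5.
Only reflexive holds.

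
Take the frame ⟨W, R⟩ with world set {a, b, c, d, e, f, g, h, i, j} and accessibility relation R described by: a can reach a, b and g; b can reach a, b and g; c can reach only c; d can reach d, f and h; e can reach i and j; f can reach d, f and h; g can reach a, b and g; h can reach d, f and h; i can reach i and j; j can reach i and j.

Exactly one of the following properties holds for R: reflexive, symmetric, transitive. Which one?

Reflexive: no — e is not related to itself.
Symmetric: no — e R i but not i R e.
Transitive: yes — every two-step R-path is closed by a direct edge.
Only transitive holds.

transitive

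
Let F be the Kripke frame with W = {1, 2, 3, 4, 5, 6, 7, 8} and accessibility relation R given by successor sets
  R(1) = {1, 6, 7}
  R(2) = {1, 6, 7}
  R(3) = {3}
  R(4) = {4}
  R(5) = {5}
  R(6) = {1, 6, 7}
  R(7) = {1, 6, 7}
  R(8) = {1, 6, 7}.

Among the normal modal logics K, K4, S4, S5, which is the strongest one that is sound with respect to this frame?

Transitive (axiom 4): yes — every two-step R-path is closed by a direct edge.
Reflexive (axiom T): no — 2 is not related to itself.
Euclidean (axiom 5): yes — any two successors of a common world are R-related.
So F validates K, K4; S4 would additionally require R to be reflexive. The strongest is K4.

K4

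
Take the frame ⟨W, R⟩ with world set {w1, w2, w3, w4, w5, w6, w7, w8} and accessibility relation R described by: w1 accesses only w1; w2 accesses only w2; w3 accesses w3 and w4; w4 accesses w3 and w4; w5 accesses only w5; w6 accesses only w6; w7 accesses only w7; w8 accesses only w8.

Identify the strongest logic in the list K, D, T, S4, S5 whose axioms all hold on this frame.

S5

Serial (axiom D): yes — every world has a successor (e.g. w1 R w1).
Reflexive (axiom T): yes — every world is R-related to itself.
Transitive (axiom 4): yes — every two-step R-path is closed by a direct edge.
Euclidean (axiom 5): yes — any two successors of a common world are R-related.
So F validates K, D, T, S4, S5. The strongest is S5.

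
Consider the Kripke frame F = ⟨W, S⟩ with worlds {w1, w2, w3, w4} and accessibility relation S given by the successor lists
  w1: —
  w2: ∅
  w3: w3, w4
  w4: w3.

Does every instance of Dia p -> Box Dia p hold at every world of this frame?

No

The schema 5 characterises exactly the Euclidean frames.
Euclidean: no — w3 S w4 and w3 S w4, but not w4 S w4.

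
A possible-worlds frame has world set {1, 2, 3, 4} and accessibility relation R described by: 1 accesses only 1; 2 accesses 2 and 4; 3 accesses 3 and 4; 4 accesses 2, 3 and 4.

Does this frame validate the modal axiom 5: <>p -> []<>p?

No

The schema 5 characterises exactly the Euclidean frames.
Euclidean: no — 4 R 2 and 4 R 3, but not 2 R 3.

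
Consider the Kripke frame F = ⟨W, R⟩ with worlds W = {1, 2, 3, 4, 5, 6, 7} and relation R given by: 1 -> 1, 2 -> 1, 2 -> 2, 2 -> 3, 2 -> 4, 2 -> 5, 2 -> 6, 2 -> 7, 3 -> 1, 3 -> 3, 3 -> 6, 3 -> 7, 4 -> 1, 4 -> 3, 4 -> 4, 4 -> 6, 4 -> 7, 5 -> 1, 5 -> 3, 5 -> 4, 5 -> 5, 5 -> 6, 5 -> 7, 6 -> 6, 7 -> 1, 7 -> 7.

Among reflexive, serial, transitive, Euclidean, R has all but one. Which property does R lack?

Reflexive: yes — every world is R-related to itself.
Serial: yes — every world has a successor (e.g. 1 R 1).
Transitive: yes — every two-step R-path is closed by a direct edge.
Euclidean: no — 2 R 1 and 2 R 3, but not 1 R 3.
Only Euclidean fails.

Euclidean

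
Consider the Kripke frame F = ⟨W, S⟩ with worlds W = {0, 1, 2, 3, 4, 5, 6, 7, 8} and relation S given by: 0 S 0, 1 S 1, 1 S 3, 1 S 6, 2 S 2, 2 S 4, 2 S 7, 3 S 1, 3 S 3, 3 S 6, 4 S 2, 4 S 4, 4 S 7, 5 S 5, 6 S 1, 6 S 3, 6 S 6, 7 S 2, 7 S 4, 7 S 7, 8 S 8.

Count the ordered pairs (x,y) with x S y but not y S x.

0

S is symmetric; there are no such tuples.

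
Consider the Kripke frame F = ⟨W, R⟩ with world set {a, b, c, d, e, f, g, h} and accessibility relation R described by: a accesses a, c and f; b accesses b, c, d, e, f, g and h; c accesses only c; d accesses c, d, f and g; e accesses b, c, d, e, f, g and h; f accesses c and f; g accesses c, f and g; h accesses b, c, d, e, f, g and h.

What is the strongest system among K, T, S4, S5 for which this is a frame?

Reflexive (axiom T): yes — every world is R-related to itself.
Transitive (axiom 4): yes — every two-step R-path is closed by a direct edge.
Euclidean (axiom 5): no — a R c and a R f, but not c R f.
So F validates K, T, S4; S5 would additionally require R to be Euclidean. The strongest is S4.

S4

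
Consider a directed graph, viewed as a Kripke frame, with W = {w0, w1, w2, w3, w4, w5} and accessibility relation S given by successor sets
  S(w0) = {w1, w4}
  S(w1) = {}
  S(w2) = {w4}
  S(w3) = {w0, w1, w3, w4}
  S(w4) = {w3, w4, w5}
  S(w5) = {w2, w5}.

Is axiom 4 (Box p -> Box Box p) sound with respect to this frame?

No

The schema 4 characterises exactly the transitive frames.
Transitive: no — w0 S w4 and w4 S w3, but not w0 S w3.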